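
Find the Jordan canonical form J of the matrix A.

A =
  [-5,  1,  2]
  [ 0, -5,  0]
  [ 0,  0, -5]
J_2(-5) ⊕ J_1(-5)

The characteristic polynomial is
  det(x·I − A) = x^3 + 15*x^2 + 75*x + 125 = (x + 5)^3

Eigenvalues and multiplicities (the geometric multiplicity of λ is n − rank(A − λI), which equals the number of Jordan blocks for λ):
  λ = -5: algebraic multiplicity = 3, geometric multiplicity = 2

Determining the block sizes for each eigenvalue:
  λ = -5: 2 blocks summing to 3 forces exactly one block of size 2 and the rest size 1 → block sizes [2, 1]

Assembling the blocks gives a Jordan form
J =
  [-5,  1,  0]
  [ 0, -5,  0]
  [ 0,  0, -5]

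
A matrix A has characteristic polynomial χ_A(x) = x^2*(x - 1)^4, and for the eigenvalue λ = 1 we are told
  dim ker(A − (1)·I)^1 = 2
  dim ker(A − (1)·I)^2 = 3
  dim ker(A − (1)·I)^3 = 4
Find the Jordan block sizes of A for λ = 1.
Block sizes for λ = 1: [3, 1]

From the dimensions of kernels of powers, the number of Jordan blocks of size at least j is d_j − d_{j−1} where d_j = dim ker(N^j) (with d_0 = 0). Computing the differences gives [2, 1, 1].
The number of blocks of size exactly k is (#blocks of size ≥ k) − (#blocks of size ≥ k + 1), so the partition is: 1 block(s) of size 1, 1 block(s) of size 3.
In nonincreasing order the block sizes are [3, 1].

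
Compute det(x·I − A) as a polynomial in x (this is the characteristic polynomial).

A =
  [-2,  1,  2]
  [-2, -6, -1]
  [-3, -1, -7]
x^3 + 15*x^2 + 75*x + 125

Expanding det(x·I − A) (e.g. by cofactor expansion or by noting that A is similar to its Jordan form J, which has the same characteristic polynomial as A) gives
  χ_A(x) = x^3 + 15*x^2 + 75*x + 125
which factors as (x + 5)^3. The eigenvalues (with algebraic multiplicities) are λ = -5 with multiplicity 3.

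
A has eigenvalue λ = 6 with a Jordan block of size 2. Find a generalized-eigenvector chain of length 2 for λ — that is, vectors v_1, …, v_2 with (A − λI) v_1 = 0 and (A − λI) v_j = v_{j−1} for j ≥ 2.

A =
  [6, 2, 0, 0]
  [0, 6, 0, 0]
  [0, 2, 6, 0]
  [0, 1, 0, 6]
A Jordan chain for λ = 6 of length 2:
v_1 = (2, 0, 2, 1)ᵀ
v_2 = (0, 1, 0, 0)ᵀ

Let N = A − (6)·I. We want v_2 with N^2 v_2 = 0 but N^1 v_2 ≠ 0; then v_{j-1} := N · v_j for j = 2, …, 2.

Pick v_2 = (0, 1, 0, 0)ᵀ.
Then v_1 = N · v_2 = (2, 0, 2, 1)ᵀ.

Sanity check: (A − (6)·I) v_1 = (0, 0, 0, 0)ᵀ = 0. ✓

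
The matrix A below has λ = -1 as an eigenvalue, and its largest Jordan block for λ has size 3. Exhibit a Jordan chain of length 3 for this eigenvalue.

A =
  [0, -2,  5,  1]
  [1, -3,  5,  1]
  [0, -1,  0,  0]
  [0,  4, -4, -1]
A Jordan chain for λ = -1 of length 3:
v_1 = (-1, -1, -1, 4)ᵀ
v_2 = (1, 1, 0, 0)ᵀ
v_3 = (1, 0, 0, 0)ᵀ

Let N = A − (-1)·I. We want v_3 with N^3 v_3 = 0 but N^2 v_3 ≠ 0; then v_{j-1} := N · v_j for j = 3, …, 2.

Pick v_3 = (1, 0, 0, 0)ᵀ.
Then v_2 = N · v_3 = (1, 1, 0, 0)ᵀ.
Then v_1 = N · v_2 = (-1, -1, -1, 4)ᵀ.

Sanity check: (A − (-1)·I) v_1 = (0, 0, 0, 0)ᵀ = 0. ✓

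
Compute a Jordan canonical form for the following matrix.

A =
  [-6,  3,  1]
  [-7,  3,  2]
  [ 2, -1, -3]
J_3(-2)

The characteristic polynomial is
  det(x·I − A) = x^3 + 6*x^2 + 12*x + 8 = (x + 2)^3

Eigenvalues and multiplicities (the geometric multiplicity of λ is n − rank(A − λI), which equals the number of Jordan blocks for λ):
  λ = -2: algebraic multiplicity = 3, geometric multiplicity = 1

Determining the block sizes for each eigenvalue:
  λ = -2: one block (gm = 1), so the single block has size am = 3 → block sizes [3]

Assembling the blocks gives a Jordan form
J =
  [-2,  1,  0]
  [ 0, -2,  1]
  [ 0,  0, -2]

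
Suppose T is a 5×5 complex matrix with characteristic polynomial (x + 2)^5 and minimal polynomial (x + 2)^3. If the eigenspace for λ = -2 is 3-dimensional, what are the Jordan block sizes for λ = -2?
Block sizes for λ = -2: [3, 1, 1]

Step 1 — from the characteristic polynomial, algebraic multiplicity of λ = -2 is 5. From dim ker(T − (-2)·I) = 3, there are exactly 3 Jordan blocks for λ = -2.
Step 2 — from the minimal polynomial, the factor (x + 2)^3 tells us the largest block for λ = -2 has size 3.
Step 3 — with total size 5, 3 blocks, and largest block 3, the block sizes (in nonincreasing order) are [3, 1, 1].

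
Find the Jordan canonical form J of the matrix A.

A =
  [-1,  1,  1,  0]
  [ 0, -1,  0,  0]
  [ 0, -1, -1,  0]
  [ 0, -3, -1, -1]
J_3(-1) ⊕ J_1(-1)

The characteristic polynomial is
  det(x·I − A) = x^4 + 4*x^3 + 6*x^2 + 4*x + 1 = (x + 1)^4

Eigenvalues and multiplicities (the geometric multiplicity of λ is n − rank(A − λI), which equals the number of Jordan blocks for λ):
  λ = -1: algebraic multiplicity = 4, geometric multiplicity = 2

Determining the block sizes for each eigenvalue:
  λ = -1: with am = 4 and gm = 2, the partition is not yet determined (e.g. several partitions of 4 into 2 parts exist). Let N = A − (-1)·I. Computing rank(N^1) = 2, rank(N^2) = 1, rank(N^3) = 0; the number of blocks of size ≥ j is rank(N^{j−1}) − rank(N^j), giving [2, 1, 1]. So we have 1 block(s) of size 3, 1 block(s) of size 1 → block sizes [3, 1]

Assembling the blocks gives a Jordan form
J =
  [-1,  1,  0,  0]
  [ 0, -1,  1,  0]
  [ 0,  0, -1,  0]
  [ 0,  0,  0, -1]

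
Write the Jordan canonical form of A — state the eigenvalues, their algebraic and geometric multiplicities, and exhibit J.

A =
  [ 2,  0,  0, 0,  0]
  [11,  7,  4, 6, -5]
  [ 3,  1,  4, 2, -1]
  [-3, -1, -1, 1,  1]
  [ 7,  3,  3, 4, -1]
J_1(2) ⊕ J_1(2) ⊕ J_2(3) ⊕ J_1(3)

The characteristic polynomial is
  det(x·I − A) = x^5 - 13*x^4 + 67*x^3 - 171*x^2 + 216*x - 108 = (x - 3)^3*(x - 2)^2

Eigenvalues and multiplicities (the geometric multiplicity of λ is n − rank(A − λI), which equals the number of Jordan blocks for λ):
  λ = 2: algebraic multiplicity = 2, geometric multiplicity = 2
  λ = 3: algebraic multiplicity = 3, geometric multiplicity = 2

Determining the block sizes for each eigenvalue:
  λ = 2: gm = am = 2, so every block has size 1 → block sizes [1, 1]
  λ = 3: 2 blocks summing to 3 forces exactly one block of size 2 and the rest size 1 → block sizes [2, 1]

Assembling the blocks gives a Jordan form
J =
  [2, 0, 0, 0, 0]
  [0, 2, 0, 0, 0]
  [0, 0, 3, 1, 0]
  [0, 0, 0, 3, 0]
  [0, 0, 0, 0, 3]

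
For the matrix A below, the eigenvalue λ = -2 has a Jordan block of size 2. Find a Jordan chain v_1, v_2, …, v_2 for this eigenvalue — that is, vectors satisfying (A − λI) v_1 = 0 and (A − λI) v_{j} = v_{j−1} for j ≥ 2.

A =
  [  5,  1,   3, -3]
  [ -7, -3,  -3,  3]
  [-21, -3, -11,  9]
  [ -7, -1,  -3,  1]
A Jordan chain for λ = -2 of length 2:
v_1 = (7, -7, -21, -7)ᵀ
v_2 = (1, 0, 0, 0)ᵀ

Let N = A − (-2)·I. We want v_2 with N^2 v_2 = 0 but N^1 v_2 ≠ 0; then v_{j-1} := N · v_j for j = 2, …, 2.

Pick v_2 = (1, 0, 0, 0)ᵀ.
Then v_1 = N · v_2 = (7, -7, -21, -7)ᵀ.

Sanity check: (A − (-2)·I) v_1 = (0, 0, 0, 0)ᵀ = 0. ✓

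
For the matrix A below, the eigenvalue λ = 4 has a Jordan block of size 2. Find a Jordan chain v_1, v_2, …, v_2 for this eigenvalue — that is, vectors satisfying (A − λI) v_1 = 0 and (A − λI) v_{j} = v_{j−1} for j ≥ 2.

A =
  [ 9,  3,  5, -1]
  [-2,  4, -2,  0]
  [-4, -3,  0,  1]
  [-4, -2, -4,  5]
A Jordan chain for λ = 4 of length 2:
v_1 = (1, 0, -1, 0)ᵀ
v_2 = (0, 1, 0, 2)ᵀ

Let N = A − (4)·I. We want v_2 with N^2 v_2 = 0 but N^1 v_2 ≠ 0; then v_{j-1} := N · v_j for j = 2, …, 2.

Pick v_2 = (0, 1, 0, 2)ᵀ.
Then v_1 = N · v_2 = (1, 0, -1, 0)ᵀ.

Sanity check: (A − (4)·I) v_1 = (0, 0, 0, 0)ᵀ = 0. ✓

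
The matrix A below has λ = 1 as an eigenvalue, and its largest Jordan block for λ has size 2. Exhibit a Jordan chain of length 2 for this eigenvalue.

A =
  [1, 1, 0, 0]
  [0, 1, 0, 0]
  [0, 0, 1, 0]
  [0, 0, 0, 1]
A Jordan chain for λ = 1 of length 2:
v_1 = (1, 0, 0, 0)ᵀ
v_2 = (0, 1, 0, 0)ᵀ

Let N = A − (1)·I. We want v_2 with N^2 v_2 = 0 but N^1 v_2 ≠ 0; then v_{j-1} := N · v_j for j = 2, …, 2.

Pick v_2 = (0, 1, 0, 0)ᵀ.
Then v_1 = N · v_2 = (1, 0, 0, 0)ᵀ.

Sanity check: (A − (1)·I) v_1 = (0, 0, 0, 0)ᵀ = 0. ✓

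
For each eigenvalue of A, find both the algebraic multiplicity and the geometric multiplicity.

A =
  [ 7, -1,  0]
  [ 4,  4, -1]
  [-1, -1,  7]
λ = 6: alg = 3, geom = 1

Step 1 — factor the characteristic polynomial to read off the algebraic multiplicities:
  χ_A(x) = (x - 6)^3

Step 2 — compute geometric multiplicities via the rank-nullity identity g(λ) = n − rank(A − λI):
  rank(A − (6)·I) = 2, so dim ker(A − (6)·I) = n − 2 = 1

Summary:
  λ = 6: algebraic multiplicity = 3, geometric multiplicity = 1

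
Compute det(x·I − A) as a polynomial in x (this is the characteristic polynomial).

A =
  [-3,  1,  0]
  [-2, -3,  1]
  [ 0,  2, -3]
x^3 + 9*x^2 + 27*x + 27

Expanding det(x·I − A) (e.g. by cofactor expansion or by noting that A is similar to its Jordan form J, which has the same characteristic polynomial as A) gives
  χ_A(x) = x^3 + 9*x^2 + 27*x + 27
which factors as (x + 3)^3. The eigenvalues (with algebraic multiplicities) are λ = -3 with multiplicity 3.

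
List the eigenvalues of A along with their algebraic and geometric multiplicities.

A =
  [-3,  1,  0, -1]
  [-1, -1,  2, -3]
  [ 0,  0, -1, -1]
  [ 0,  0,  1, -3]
λ = -2: alg = 4, geom = 2

Step 1 — factor the characteristic polynomial to read off the algebraic multiplicities:
  χ_A(x) = (x + 2)^4

Step 2 — compute geometric multiplicities via the rank-nullity identity g(λ) = n − rank(A − λI):
  rank(A − (-2)·I) = 2, so dim ker(A − (-2)·I) = n − 2 = 2

Summary:
  λ = -2: algebraic multiplicity = 4, geometric multiplicity = 2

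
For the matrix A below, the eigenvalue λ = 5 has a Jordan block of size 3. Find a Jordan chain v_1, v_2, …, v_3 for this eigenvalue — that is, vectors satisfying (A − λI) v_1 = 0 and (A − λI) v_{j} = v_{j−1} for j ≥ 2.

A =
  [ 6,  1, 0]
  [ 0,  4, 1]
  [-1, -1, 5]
A Jordan chain for λ = 5 of length 3:
v_1 = (1, -1, -1)ᵀ
v_2 = (1, 0, -1)ᵀ
v_3 = (1, 0, 0)ᵀ

Let N = A − (5)·I. We want v_3 with N^3 v_3 = 0 but N^2 v_3 ≠ 0; then v_{j-1} := N · v_j for j = 3, …, 2.

Pick v_3 = (1, 0, 0)ᵀ.
Then v_2 = N · v_3 = (1, 0, -1)ᵀ.
Then v_1 = N · v_2 = (1, -1, -1)ᵀ.

Sanity check: (A − (5)·I) v_1 = (0, 0, 0)ᵀ = 0. ✓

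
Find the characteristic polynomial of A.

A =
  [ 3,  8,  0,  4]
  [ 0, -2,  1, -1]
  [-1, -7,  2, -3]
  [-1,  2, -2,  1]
x^4 - 4*x^3 + 6*x^2 - 4*x + 1

Expanding det(x·I − A) (e.g. by cofactor expansion or by noting that A is similar to its Jordan form J, which has the same characteristic polynomial as A) gives
  χ_A(x) = x^4 - 4*x^3 + 6*x^2 - 4*x + 1
which factors as (x - 1)^4. The eigenvalues (with algebraic multiplicities) are λ = 1 with multiplicity 4.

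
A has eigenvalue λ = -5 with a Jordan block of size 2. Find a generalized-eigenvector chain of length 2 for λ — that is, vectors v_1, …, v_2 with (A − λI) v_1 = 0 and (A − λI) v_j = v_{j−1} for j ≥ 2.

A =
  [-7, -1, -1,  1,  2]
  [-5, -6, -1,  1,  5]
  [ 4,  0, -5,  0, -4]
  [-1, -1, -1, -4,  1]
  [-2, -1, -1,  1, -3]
A Jordan chain for λ = -5 of length 2:
v_1 = (-2, -5, 4, -1, -2)ᵀ
v_2 = (1, 0, 0, 0, 0)ᵀ

Let N = A − (-5)·I. We want v_2 with N^2 v_2 = 0 but N^1 v_2 ≠ 0; then v_{j-1} := N · v_j for j = 2, …, 2.

Pick v_2 = (1, 0, 0, 0, 0)ᵀ.
Then v_1 = N · v_2 = (-2, -5, 4, -1, -2)ᵀ.

Sanity check: (A − (-5)·I) v_1 = (0, 0, 0, 0, 0)ᵀ = 0. ✓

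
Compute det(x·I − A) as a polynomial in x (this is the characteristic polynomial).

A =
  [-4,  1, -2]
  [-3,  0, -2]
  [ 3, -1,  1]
x^3 + 3*x^2 + 3*x + 1

Expanding det(x·I − A) (e.g. by cofactor expansion or by noting that A is similar to its Jordan form J, which has the same characteristic polynomial as A) gives
  χ_A(x) = x^3 + 3*x^2 + 3*x + 1
which factors as (x + 1)^3. The eigenvalues (with algebraic multiplicities) are λ = -1 with multiplicity 3.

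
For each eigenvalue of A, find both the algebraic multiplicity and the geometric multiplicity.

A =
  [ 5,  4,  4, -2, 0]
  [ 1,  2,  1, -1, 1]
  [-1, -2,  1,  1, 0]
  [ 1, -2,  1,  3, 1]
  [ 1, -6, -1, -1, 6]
λ = 3: alg = 3, geom = 1; λ = 4: alg = 2, geom = 2

Step 1 — factor the characteristic polynomial to read off the algebraic multiplicities:
  χ_A(x) = (x - 4)^2*(x - 3)^3

Step 2 — compute geometric multiplicities via the rank-nullity identity g(λ) = n − rank(A − λI):
  rank(A − (3)·I) = 4, so dim ker(A − (3)·I) = n − 4 = 1
  rank(A − (4)·I) = 3, so dim ker(A − (4)·I) = n − 3 = 2

Summary:
  λ = 3: algebraic multiplicity = 3, geometric multiplicity = 1
  λ = 4: algebraic multiplicity = 2, geometric multiplicity = 2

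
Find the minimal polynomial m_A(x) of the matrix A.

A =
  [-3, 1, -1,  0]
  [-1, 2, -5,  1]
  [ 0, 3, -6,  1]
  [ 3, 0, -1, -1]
x^2 + 4*x + 4

The characteristic polynomial is χ_A(x) = (x + 2)^4, so the eigenvalues are known. The minimal polynomial is
  m_A(x) = Π_λ (x − λ)^{k_λ}
where k_λ is the size of the *largest* Jordan block for λ (equivalently, the smallest k with (A − λI)^k v = 0 for every generalised eigenvector v of λ).

  λ = -2: largest Jordan block has size 2, contributing (x + 2)^2

So m_A(x) = (x + 2)^2 = x^2 + 4*x + 4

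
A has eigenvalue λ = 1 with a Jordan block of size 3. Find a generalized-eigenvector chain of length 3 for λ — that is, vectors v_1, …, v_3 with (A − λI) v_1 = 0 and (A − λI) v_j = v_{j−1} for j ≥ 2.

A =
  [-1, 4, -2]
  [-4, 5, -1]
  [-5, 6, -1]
A Jordan chain for λ = 1 of length 3:
v_1 = (-2, -3, -4)ᵀ
v_2 = (-2, -4, -5)ᵀ
v_3 = (1, 0, 0)ᵀ

Let N = A − (1)·I. We want v_3 with N^3 v_3 = 0 but N^2 v_3 ≠ 0; then v_{j-1} := N · v_j for j = 3, …, 2.

Pick v_3 = (1, 0, 0)ᵀ.
Then v_2 = N · v_3 = (-2, -4, -5)ᵀ.
Then v_1 = N · v_2 = (-2, -3, -4)ᵀ.

Sanity check: (A − (1)·I) v_1 = (0, 0, 0)ᵀ = 0. ✓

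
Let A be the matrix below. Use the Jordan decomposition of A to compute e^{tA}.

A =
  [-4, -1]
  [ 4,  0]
e^{tA} =
  [-2*t*exp(-2*t) + exp(-2*t), -t*exp(-2*t)]
  [4*t*exp(-2*t), 2*t*exp(-2*t) + exp(-2*t)]

Strategy: write A = P · J · P⁻¹ where J is a Jordan canonical form, so e^{tA} = P · e^{tJ} · P⁻¹, and e^{tJ} can be computed block-by-block.

A has Jordan form
J =
  [-2,  1]
  [ 0, -2]
(up to reordering of blocks).

Per-block formulas:
  For a 2×2 Jordan block J_2(-2): exp(t · J_2(-2)) = e^(-2t)·(I + t·N), where N is the 2×2 nilpotent shift.

After assembling e^{tJ} and conjugating by P, we get:

e^{tA} =
  [-2*t*exp(-2*t) + exp(-2*t), -t*exp(-2*t)]
  [4*t*exp(-2*t), 2*t*exp(-2*t) + exp(-2*t)]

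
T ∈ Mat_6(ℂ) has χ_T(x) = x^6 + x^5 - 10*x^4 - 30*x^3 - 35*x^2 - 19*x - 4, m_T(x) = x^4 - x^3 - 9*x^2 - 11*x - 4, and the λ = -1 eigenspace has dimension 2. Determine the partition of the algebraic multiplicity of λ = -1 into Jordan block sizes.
Block sizes for λ = -1: [3, 2]

Step 1 — from the characteristic polynomial, algebraic multiplicity of λ = -1 is 5. From dim ker(T − (-1)·I) = 2, there are exactly 2 Jordan blocks for λ = -1.
Step 2 — from the minimal polynomial, the factor (x + 1)^3 tells us the largest block for λ = -1 has size 3.
Step 3 — with total size 5, 2 blocks, and largest block 3, the block sizes (in nonincreasing order) are [3, 2].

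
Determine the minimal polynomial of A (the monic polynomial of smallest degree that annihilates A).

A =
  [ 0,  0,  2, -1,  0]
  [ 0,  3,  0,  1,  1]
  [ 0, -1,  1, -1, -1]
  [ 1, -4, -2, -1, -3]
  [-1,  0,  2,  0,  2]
x^3 - 3*x^2 + 3*x - 1

The characteristic polynomial is χ_A(x) = (x - 1)^5, so the eigenvalues are known. The minimal polynomial is
  m_A(x) = Π_λ (x − λ)^{k_λ}
where k_λ is the size of the *largest* Jordan block for λ (equivalently, the smallest k with (A − λI)^k v = 0 for every generalised eigenvector v of λ).

  λ = 1: largest Jordan block has size 3, contributing (x − 1)^3

So m_A(x) = (x - 1)^3 = x^3 - 3*x^2 + 3*x - 1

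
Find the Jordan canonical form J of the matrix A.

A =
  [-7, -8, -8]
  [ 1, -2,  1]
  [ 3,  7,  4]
J_2(-3) ⊕ J_1(1)

The characteristic polynomial is
  det(x·I − A) = x^3 + 5*x^2 + 3*x - 9 = (x - 1)*(x + 3)^2

Eigenvalues and multiplicities (the geometric multiplicity of λ is n − rank(A − λI), which equals the number of Jordan blocks for λ):
  λ = -3: algebraic multiplicity = 2, geometric multiplicity = 1
  λ = 1: algebraic multiplicity = 1, geometric multiplicity = 1

Determining the block sizes for each eigenvalue:
  λ = -3: one block (gm = 1), so the single block has size am = 2 → block sizes [2]
  λ = 1: one block (gm = 1), so the single block has size am = 1 → block sizes [1]

Assembling the blocks gives a Jordan form
J =
  [-3,  1, 0]
  [ 0, -3, 0]
  [ 0,  0, 1]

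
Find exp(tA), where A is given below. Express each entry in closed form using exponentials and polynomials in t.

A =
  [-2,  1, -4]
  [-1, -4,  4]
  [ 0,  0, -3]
e^{tA} =
  [t*exp(-3*t) + exp(-3*t), t*exp(-3*t), -4*t*exp(-3*t)]
  [-t*exp(-3*t), -t*exp(-3*t) + exp(-3*t), 4*t*exp(-3*t)]
  [0, 0, exp(-3*t)]

Strategy: write A = P · J · P⁻¹ where J is a Jordan canonical form, so e^{tA} = P · e^{tJ} · P⁻¹, and e^{tJ} can be computed block-by-block.

A has Jordan form
J =
  [-3,  1,  0]
  [ 0, -3,  0]
  [ 0,  0, -3]
(up to reordering of blocks).

Per-block formulas:
  For a 1×1 block at λ = -3: exp(t · [-3]) = [e^(-3t)].
  For a 2×2 Jordan block J_2(-3): exp(t · J_2(-3)) = e^(-3t)·(I + t·N), where N is the 2×2 nilpotent shift.

After assembling e^{tJ} and conjugating by P, we get:

e^{tA} =
  [t*exp(-3*t) + exp(-3*t), t*exp(-3*t), -4*t*exp(-3*t)]
  [-t*exp(-3*t), -t*exp(-3*t) + exp(-3*t), 4*t*exp(-3*t)]
  [0, 0, exp(-3*t)]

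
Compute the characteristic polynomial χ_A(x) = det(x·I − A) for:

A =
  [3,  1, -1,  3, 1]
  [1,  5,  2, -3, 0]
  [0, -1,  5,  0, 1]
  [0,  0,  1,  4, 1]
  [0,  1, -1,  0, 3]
x^5 - 20*x^4 + 160*x^3 - 640*x^2 + 1280*x - 1024

Expanding det(x·I − A) (e.g. by cofactor expansion or by noting that A is similar to its Jordan form J, which has the same characteristic polynomial as A) gives
  χ_A(x) = x^5 - 20*x^4 + 160*x^3 - 640*x^2 + 1280*x - 1024
which factors as (x - 4)^5. The eigenvalues (with algebraic multiplicities) are λ = 4 with multiplicity 5.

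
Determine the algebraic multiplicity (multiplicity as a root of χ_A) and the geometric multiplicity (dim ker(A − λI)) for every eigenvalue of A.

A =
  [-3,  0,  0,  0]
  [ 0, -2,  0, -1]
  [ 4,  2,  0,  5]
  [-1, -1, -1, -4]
λ = -3: alg = 1, geom = 1; λ = -2: alg = 3, geom = 1

Step 1 — factor the characteristic polynomial to read off the algebraic multiplicities:
  χ_A(x) = (x + 2)^3*(x + 3)

Step 2 — compute geometric multiplicities via the rank-nullity identity g(λ) = n − rank(A − λI):
  rank(A − (-3)·I) = 3, so dim ker(A − (-3)·I) = n − 3 = 1
  rank(A − (-2)·I) = 3, so dim ker(A − (-2)·I) = n − 3 = 1

Summary:
  λ = -3: algebraic multiplicity = 1, geometric multiplicity = 1
  λ = -2: algebraic multiplicity = 3, geometric multiplicity = 1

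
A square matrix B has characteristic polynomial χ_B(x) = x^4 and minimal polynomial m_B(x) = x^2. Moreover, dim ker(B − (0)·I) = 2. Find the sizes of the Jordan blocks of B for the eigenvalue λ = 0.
Block sizes for λ = 0: [2, 2]

Step 1 — from the characteristic polynomial, algebraic multiplicity of λ = 0 is 4. From dim ker(B − (0)·I) = 2, there are exactly 2 Jordan blocks for λ = 0.
Step 2 — from the minimal polynomial, the factor (x − 0)^2 tells us the largest block for λ = 0 has size 2.
Step 3 — with total size 4, 2 blocks, and largest block 2, the block sizes (in nonincreasing order) are [2, 2].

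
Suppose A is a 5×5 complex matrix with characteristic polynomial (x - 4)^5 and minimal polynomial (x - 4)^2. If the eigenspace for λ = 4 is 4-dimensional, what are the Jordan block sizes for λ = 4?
Block sizes for λ = 4: [2, 1, 1, 1]

Step 1 — from the characteristic polynomial, algebraic multiplicity of λ = 4 is 5. From dim ker(A − (4)·I) = 4, there are exactly 4 Jordan blocks for λ = 4.
Step 2 — from the minimal polynomial, the factor (x − 4)^2 tells us the largest block for λ = 4 has size 2.
Step 3 — with total size 5, 4 blocks, and largest block 2, the block sizes (in nonincreasing order) are [2, 1, 1, 1].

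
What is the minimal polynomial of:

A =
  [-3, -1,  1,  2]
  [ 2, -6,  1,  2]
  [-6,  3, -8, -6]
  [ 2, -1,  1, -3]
x^2 + 10*x + 25

The characteristic polynomial is χ_A(x) = (x + 5)^4, so the eigenvalues are known. The minimal polynomial is
  m_A(x) = Π_λ (x − λ)^{k_λ}
where k_λ is the size of the *largest* Jordan block for λ (equivalently, the smallest k with (A − λI)^k v = 0 for every generalised eigenvector v of λ).

  λ = -5: largest Jordan block has size 2, contributing (x + 5)^2

So m_A(x) = (x + 5)^2 = x^2 + 10*x + 25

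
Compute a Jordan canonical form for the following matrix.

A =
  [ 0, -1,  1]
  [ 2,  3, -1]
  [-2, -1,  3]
J_2(2) ⊕ J_1(2)

The characteristic polynomial is
  det(x·I − A) = x^3 - 6*x^2 + 12*x - 8 = (x - 2)^3

Eigenvalues and multiplicities (the geometric multiplicity of λ is n − rank(A − λI), which equals the number of Jordan blocks for λ):
  λ = 2: algebraic multiplicity = 3, geometric multiplicity = 2

Determining the block sizes for each eigenvalue:
  λ = 2: 2 blocks summing to 3 forces exactly one block of size 2 and the rest size 1 → block sizes [2, 1]

Assembling the blocks gives a Jordan form
J =
  [2, 1, 0]
  [0, 2, 0]
  [0, 0, 2]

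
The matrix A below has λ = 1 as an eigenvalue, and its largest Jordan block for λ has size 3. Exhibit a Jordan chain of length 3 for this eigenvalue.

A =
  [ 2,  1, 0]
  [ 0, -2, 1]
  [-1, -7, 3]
A Jordan chain for λ = 1 of length 3:
v_1 = (1, -1, -3)ᵀ
v_2 = (1, 0, -1)ᵀ
v_3 = (1, 0, 0)ᵀ

Let N = A − (1)·I. We want v_3 with N^3 v_3 = 0 but N^2 v_3 ≠ 0; then v_{j-1} := N · v_j for j = 3, …, 2.

Pick v_3 = (1, 0, 0)ᵀ.
Then v_2 = N · v_3 = (1, 0, -1)ᵀ.
Then v_1 = N · v_2 = (1, -1, -3)ᵀ.

Sanity check: (A − (1)·I) v_1 = (0, 0, 0)ᵀ = 0. ✓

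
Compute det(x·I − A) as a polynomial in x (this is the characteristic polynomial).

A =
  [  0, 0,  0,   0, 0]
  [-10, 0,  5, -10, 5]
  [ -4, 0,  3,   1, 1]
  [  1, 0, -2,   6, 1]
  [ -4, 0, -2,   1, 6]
x^5 - 15*x^4 + 75*x^3 - 125*x^2

Expanding det(x·I − A) (e.g. by cofactor expansion or by noting that A is similar to its Jordan form J, which has the same characteristic polynomial as A) gives
  χ_A(x) = x^5 - 15*x^4 + 75*x^3 - 125*x^2
which factors as x^2*(x - 5)^3. The eigenvalues (with algebraic multiplicities) are λ = 0 with multiplicity 2, λ = 5 with multiplicity 3.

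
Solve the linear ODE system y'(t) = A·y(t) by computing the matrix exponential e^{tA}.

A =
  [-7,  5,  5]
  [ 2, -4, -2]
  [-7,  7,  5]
e^{tA} =
  [-5*t*exp(-2*t) + exp(-2*t), 5*t*exp(-2*t), 5*t*exp(-2*t)]
  [2*t*exp(-2*t), -2*t*exp(-2*t) + exp(-2*t), -2*t*exp(-2*t)]
  [-7*t*exp(-2*t), 7*t*exp(-2*t), 7*t*exp(-2*t) + exp(-2*t)]

Strategy: write A = P · J · P⁻¹ where J is a Jordan canonical form, so e^{tA} = P · e^{tJ} · P⁻¹, and e^{tJ} can be computed block-by-block.

A has Jordan form
J =
  [-2,  1,  0]
  [ 0, -2,  0]
  [ 0,  0, -2]
(up to reordering of blocks).

Per-block formulas:
  For a 1×1 block at λ = -2: exp(t · [-2]) = [e^(-2t)].
  For a 2×2 Jordan block J_2(-2): exp(t · J_2(-2)) = e^(-2t)·(I + t·N), where N is the 2×2 nilpotent shift.

After assembling e^{tJ} and conjugating by P, we get:

e^{tA} =
  [-5*t*exp(-2*t) + exp(-2*t), 5*t*exp(-2*t), 5*t*exp(-2*t)]
  [2*t*exp(-2*t), -2*t*exp(-2*t) + exp(-2*t), -2*t*exp(-2*t)]
  [-7*t*exp(-2*t), 7*t*exp(-2*t), 7*t*exp(-2*t) + exp(-2*t)]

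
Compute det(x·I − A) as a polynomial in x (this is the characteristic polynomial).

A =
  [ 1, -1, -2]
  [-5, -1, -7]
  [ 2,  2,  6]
x^3 - 6*x^2 + 12*x - 8

Expanding det(x·I − A) (e.g. by cofactor expansion or by noting that A is similar to its Jordan form J, which has the same characteristic polynomial as A) gives
  χ_A(x) = x^3 - 6*x^2 + 12*x - 8
which factors as (x - 2)^3. The eigenvalues (with algebraic multiplicities) are λ = 2 with multiplicity 3.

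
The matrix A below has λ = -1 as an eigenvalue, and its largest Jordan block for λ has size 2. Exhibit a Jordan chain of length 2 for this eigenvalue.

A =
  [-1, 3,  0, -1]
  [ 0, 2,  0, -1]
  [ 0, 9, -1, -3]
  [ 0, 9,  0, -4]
A Jordan chain for λ = -1 of length 2:
v_1 = (3, 3, 9, 9)ᵀ
v_2 = (0, 1, 0, 0)ᵀ

Let N = A − (-1)·I. We want v_2 with N^2 v_2 = 0 but N^1 v_2 ≠ 0; then v_{j-1} := N · v_j for j = 2, …, 2.

Pick v_2 = (0, 1, 0, 0)ᵀ.
Then v_1 = N · v_2 = (3, 3, 9, 9)ᵀ.

Sanity check: (A − (-1)·I) v_1 = (0, 0, 0, 0)ᵀ = 0. ✓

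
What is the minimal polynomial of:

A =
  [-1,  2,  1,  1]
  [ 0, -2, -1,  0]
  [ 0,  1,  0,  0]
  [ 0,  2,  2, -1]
x^3 + 3*x^2 + 3*x + 1

The characteristic polynomial is χ_A(x) = (x + 1)^4, so the eigenvalues are known. The minimal polynomial is
  m_A(x) = Π_λ (x − λ)^{k_λ}
where k_λ is the size of the *largest* Jordan block for λ (equivalently, the smallest k with (A − λI)^k v = 0 for every generalised eigenvector v of λ).

  λ = -1: largest Jordan block has size 3, contributing (x + 1)^3

So m_A(x) = (x + 1)^3 = x^3 + 3*x^2 + 3*x + 1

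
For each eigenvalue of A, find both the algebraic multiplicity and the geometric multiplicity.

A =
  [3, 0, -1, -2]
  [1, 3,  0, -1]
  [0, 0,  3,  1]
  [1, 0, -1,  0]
λ = 2: alg = 3, geom = 1; λ = 3: alg = 1, geom = 1

Step 1 — factor the characteristic polynomial to read off the algebraic multiplicities:
  χ_A(x) = (x - 3)*(x - 2)^3

Step 2 — compute geometric multiplicities via the rank-nullity identity g(λ) = n − rank(A − λI):
  rank(A − (2)·I) = 3, so dim ker(A − (2)·I) = n − 3 = 1
  rank(A − (3)·I) = 3, so dim ker(A − (3)·I) = n − 3 = 1

Summary:
  λ = 2: algebraic multiplicity = 3, geometric multiplicity = 1
  λ = 3: algebraic multiplicity = 1, geometric multiplicity = 1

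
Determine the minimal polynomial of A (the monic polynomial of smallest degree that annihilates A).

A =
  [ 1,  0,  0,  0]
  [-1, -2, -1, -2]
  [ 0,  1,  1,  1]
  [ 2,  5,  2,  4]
x^3 - 3*x^2 + 3*x - 1

The characteristic polynomial is χ_A(x) = (x - 1)^4, so the eigenvalues are known. The minimal polynomial is
  m_A(x) = Π_λ (x − λ)^{k_λ}
where k_λ is the size of the *largest* Jordan block for λ (equivalently, the smallest k with (A − λI)^k v = 0 for every generalised eigenvector v of λ).

  λ = 1: largest Jordan block has size 3, contributing (x − 1)^3

So m_A(x) = (x - 1)^3 = x^3 - 3*x^2 + 3*x - 1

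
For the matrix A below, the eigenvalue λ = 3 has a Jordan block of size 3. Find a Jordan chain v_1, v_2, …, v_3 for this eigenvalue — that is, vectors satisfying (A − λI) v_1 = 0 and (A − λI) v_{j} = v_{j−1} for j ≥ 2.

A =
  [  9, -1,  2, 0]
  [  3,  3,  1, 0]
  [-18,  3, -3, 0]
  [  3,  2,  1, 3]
A Jordan chain for λ = 3 of length 3:
v_1 = (-3, 0, 9, 6)ᵀ
v_2 = (6, 3, -18, 3)ᵀ
v_3 = (1, 0, 0, 0)ᵀ

Let N = A − (3)·I. We want v_3 with N^3 v_3 = 0 but N^2 v_3 ≠ 0; then v_{j-1} := N · v_j for j = 3, …, 2.

Pick v_3 = (1, 0, 0, 0)ᵀ.
Then v_2 = N · v_3 = (6, 3, -18, 3)ᵀ.
Then v_1 = N · v_2 = (-3, 0, 9, 6)ᵀ.

Sanity check: (A − (3)·I) v_1 = (0, 0, 0, 0)ᵀ = 0. ✓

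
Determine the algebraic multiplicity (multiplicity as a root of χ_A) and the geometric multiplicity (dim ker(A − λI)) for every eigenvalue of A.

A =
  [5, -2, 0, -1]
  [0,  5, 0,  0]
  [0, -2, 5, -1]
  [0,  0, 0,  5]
λ = 5: alg = 4, geom = 3

Step 1 — factor the characteristic polynomial to read off the algebraic multiplicities:
  χ_A(x) = (x - 5)^4

Step 2 — compute geometric multiplicities via the rank-nullity identity g(λ) = n − rank(A − λI):
  rank(A − (5)·I) = 1, so dim ker(A − (5)·I) = n − 1 = 3

Summary:
  λ = 5: algebraic multiplicity = 4, geometric multiplicity = 3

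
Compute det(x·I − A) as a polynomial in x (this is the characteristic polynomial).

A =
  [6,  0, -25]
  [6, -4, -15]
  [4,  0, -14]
x^3 + 12*x^2 + 48*x + 64

Expanding det(x·I − A) (e.g. by cofactor expansion or by noting that A is similar to its Jordan form J, which has the same characteristic polynomial as A) gives
  χ_A(x) = x^3 + 12*x^2 + 48*x + 64
which factors as (x + 4)^3. The eigenvalues (with algebraic multiplicities) are λ = -4 with multiplicity 3.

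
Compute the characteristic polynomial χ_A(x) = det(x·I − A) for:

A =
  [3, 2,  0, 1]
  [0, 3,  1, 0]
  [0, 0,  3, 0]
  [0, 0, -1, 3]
x^4 - 12*x^3 + 54*x^2 - 108*x + 81

Expanding det(x·I − A) (e.g. by cofactor expansion or by noting that A is similar to its Jordan form J, which has the same characteristic polynomial as A) gives
  χ_A(x) = x^4 - 12*x^3 + 54*x^2 - 108*x + 81
which factors as (x - 3)^4. The eigenvalues (with algebraic multiplicities) are λ = 3 with multiplicity 4.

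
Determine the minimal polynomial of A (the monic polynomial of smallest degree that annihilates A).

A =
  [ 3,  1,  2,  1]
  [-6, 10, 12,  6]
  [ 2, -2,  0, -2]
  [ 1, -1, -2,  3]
x^2 - 8*x + 16

The characteristic polynomial is χ_A(x) = (x - 4)^4, so the eigenvalues are known. The minimal polynomial is
  m_A(x) = Π_λ (x − λ)^{k_λ}
where k_λ is the size of the *largest* Jordan block for λ (equivalently, the smallest k with (A − λI)^k v = 0 for every generalised eigenvector v of λ).

  λ = 4: largest Jordan block has size 2, contributing (x − 4)^2

So m_A(x) = (x - 4)^2 = x^2 - 8*x + 16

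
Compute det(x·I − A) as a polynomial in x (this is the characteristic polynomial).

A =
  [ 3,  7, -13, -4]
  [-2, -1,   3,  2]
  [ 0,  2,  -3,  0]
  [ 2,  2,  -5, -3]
x^4 + 4*x^3 + 6*x^2 + 4*x + 1

Expanding det(x·I − A) (e.g. by cofactor expansion or by noting that A is similar to its Jordan form J, which has the same characteristic polynomial as A) gives
  χ_A(x) = x^4 + 4*x^3 + 6*x^2 + 4*x + 1
which factors as (x + 1)^4. The eigenvalues (with algebraic multiplicities) are λ = -1 with multiplicity 4.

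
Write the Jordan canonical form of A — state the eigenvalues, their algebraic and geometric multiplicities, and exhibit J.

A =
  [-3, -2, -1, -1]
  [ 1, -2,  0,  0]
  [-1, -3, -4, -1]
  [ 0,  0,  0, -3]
J_3(-3) ⊕ J_1(-3)

The characteristic polynomial is
  det(x·I − A) = x^4 + 12*x^3 + 54*x^2 + 108*x + 81 = (x + 3)^4

Eigenvalues and multiplicities (the geometric multiplicity of λ is n − rank(A − λI), which equals the number of Jordan blocks for λ):
  λ = -3: algebraic multiplicity = 4, geometric multiplicity = 2

Determining the block sizes for each eigenvalue:
  λ = -3: with am = 4 and gm = 2, the partition is not yet determined (e.g. several partitions of 4 into 2 parts exist). Let N = A − (-3)·I. Computing rank(N^1) = 2, rank(N^2) = 1, rank(N^3) = 0; the number of blocks of size ≥ j is rank(N^{j−1}) − rank(N^j), giving [2, 1, 1]. So we have 1 block(s) of size 3, 1 block(s) of size 1 → block sizes [3, 1]

Assembling the blocks gives a Jordan form
J =
  [-3,  1,  0,  0]
  [ 0, -3,  1,  0]
  [ 0,  0, -3,  0]
  [ 0,  0,  0, -3]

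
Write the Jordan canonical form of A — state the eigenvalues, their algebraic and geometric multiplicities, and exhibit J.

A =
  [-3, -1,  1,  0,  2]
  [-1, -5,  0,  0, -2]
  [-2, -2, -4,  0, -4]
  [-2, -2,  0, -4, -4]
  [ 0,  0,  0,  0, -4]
J_3(-4) ⊕ J_1(-4) ⊕ J_1(-4)

The characteristic polynomial is
  det(x·I − A) = x^5 + 20*x^4 + 160*x^3 + 640*x^2 + 1280*x + 1024 = (x + 4)^5

Eigenvalues and multiplicities (the geometric multiplicity of λ is n − rank(A − λI), which equals the number of Jordan blocks for λ):
  λ = -4: algebraic multiplicity = 5, geometric multiplicity = 3

Determining the block sizes for each eigenvalue:
  λ = -4: with am = 5 and gm = 3, the partition is not yet determined (e.g. several partitions of 5 into 3 parts exist). Let N = A − (-4)·I. Computing rank(N^1) = 2, rank(N^2) = 1, rank(N^3) = 0; the number of blocks of size ≥ j is rank(N^{j−1}) − rank(N^j), giving [3, 1, 1]. So we have 1 block(s) of size 3, 2 block(s) of size 1 → block sizes [3, 1, 1]

Assembling the blocks gives a Jordan form
J =
  [-4,  1,  0,  0,  0]
  [ 0, -4,  1,  0,  0]
  [ 0,  0, -4,  0,  0]
  [ 0,  0,  0, -4,  0]
  [ 0,  0,  0,  0, -4]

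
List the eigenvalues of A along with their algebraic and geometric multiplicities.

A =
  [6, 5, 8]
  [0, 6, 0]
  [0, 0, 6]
λ = 6: alg = 3, geom = 2

Step 1 — factor the characteristic polynomial to read off the algebraic multiplicities:
  χ_A(x) = (x - 6)^3

Step 2 — compute geometric multiplicities via the rank-nullity identity g(λ) = n − rank(A − λI):
  rank(A − (6)·I) = 1, so dim ker(A − (6)·I) = n − 1 = 2

Summary:
  λ = 6: algebraic multiplicity = 3, geometric multiplicity = 2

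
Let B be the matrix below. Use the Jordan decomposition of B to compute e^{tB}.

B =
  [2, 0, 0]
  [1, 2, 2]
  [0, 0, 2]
e^{tB} =
  [exp(2*t), 0, 0]
  [t*exp(2*t), exp(2*t), 2*t*exp(2*t)]
  [0, 0, exp(2*t)]

Strategy: write B = P · J · P⁻¹ where J is a Jordan canonical form, so e^{tB} = P · e^{tJ} · P⁻¹, and e^{tJ} can be computed block-by-block.

B has Jordan form
J =
  [2, 1, 0]
  [0, 2, 0]
  [0, 0, 2]
(up to reordering of blocks).

Per-block formulas:
  For a 1×1 block at λ = 2: exp(t · [2]) = [e^(2t)].
  For a 2×2 Jordan block J_2(2): exp(t · J_2(2)) = e^(2t)·(I + t·N), where N is the 2×2 nilpotent shift.

After assembling e^{tJ} and conjugating by P, we get:

e^{tB} =
  [exp(2*t), 0, 0]
  [t*exp(2*t), exp(2*t), 2*t*exp(2*t)]
  [0, 0, exp(2*t)]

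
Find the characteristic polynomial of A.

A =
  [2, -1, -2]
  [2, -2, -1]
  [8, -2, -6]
x^3 + 6*x^2 + 12*x + 8

Expanding det(x·I − A) (e.g. by cofactor expansion or by noting that A is similar to its Jordan form J, which has the same characteristic polynomial as A) gives
  χ_A(x) = x^3 + 6*x^2 + 12*x + 8
which factors as (x + 2)^3. The eigenvalues (with algebraic multiplicities) are λ = -2 with multiplicity 3.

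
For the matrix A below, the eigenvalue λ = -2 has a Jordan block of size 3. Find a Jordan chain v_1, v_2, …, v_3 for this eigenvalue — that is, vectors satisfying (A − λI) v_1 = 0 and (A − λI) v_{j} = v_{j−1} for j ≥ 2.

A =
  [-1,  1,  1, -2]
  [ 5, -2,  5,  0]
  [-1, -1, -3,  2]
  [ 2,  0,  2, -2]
A Jordan chain for λ = -2 of length 3:
v_1 = (1, 0, -1, 0)ᵀ
v_2 = (1, 5, -1, 2)ᵀ
v_3 = (1, 0, 0, 0)ᵀ

Let N = A − (-2)·I. We want v_3 with N^3 v_3 = 0 but N^2 v_3 ≠ 0; then v_{j-1} := N · v_j for j = 3, …, 2.

Pick v_3 = (1, 0, 0, 0)ᵀ.
Then v_2 = N · v_3 = (1, 5, -1, 2)ᵀ.
Then v_1 = N · v_2 = (1, 0, -1, 0)ᵀ.

Sanity check: (A − (-2)·I) v_1 = (0, 0, 0, 0)ᵀ = 0. ✓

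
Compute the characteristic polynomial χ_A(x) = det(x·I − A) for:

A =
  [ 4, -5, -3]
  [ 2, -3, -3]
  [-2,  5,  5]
x^3 - 6*x^2 + 12*x - 8

Expanding det(x·I − A) (e.g. by cofactor expansion or by noting that A is similar to its Jordan form J, which has the same characteristic polynomial as A) gives
  χ_A(x) = x^3 - 6*x^2 + 12*x - 8
which factors as (x - 2)^3. The eigenvalues (with algebraic multiplicities) are λ = 2 with multiplicity 3.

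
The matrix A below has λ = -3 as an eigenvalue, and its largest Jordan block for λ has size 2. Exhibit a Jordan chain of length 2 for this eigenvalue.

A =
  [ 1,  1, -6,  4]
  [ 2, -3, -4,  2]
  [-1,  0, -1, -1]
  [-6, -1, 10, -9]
A Jordan chain for λ = -3 of length 2:
v_1 = (4, 2, -1, -6)ᵀ
v_2 = (1, 0, 0, 0)ᵀ

Let N = A − (-3)·I. We want v_2 with N^2 v_2 = 0 but N^1 v_2 ≠ 0; then v_{j-1} := N · v_j for j = 2, …, 2.

Pick v_2 = (1, 0, 0, 0)ᵀ.
Then v_1 = N · v_2 = (4, 2, -1, -6)ᵀ.

Sanity check: (A − (-3)·I) v_1 = (0, 0, 0, 0)ᵀ = 0. ✓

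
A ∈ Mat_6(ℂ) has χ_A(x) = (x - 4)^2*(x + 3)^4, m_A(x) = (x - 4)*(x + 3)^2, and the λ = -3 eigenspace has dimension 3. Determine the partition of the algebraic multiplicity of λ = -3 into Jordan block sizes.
Block sizes for λ = -3: [2, 1, 1]

Step 1 — from the characteristic polynomial, algebraic multiplicity of λ = -3 is 4. From dim ker(A − (-3)·I) = 3, there are exactly 3 Jordan blocks for λ = -3.
Step 2 — from the minimal polynomial, the factor (x + 3)^2 tells us the largest block for λ = -3 has size 2.
Step 3 — with total size 4, 3 blocks, and largest block 2, the block sizes (in nonincreasing order) are [2, 1, 1].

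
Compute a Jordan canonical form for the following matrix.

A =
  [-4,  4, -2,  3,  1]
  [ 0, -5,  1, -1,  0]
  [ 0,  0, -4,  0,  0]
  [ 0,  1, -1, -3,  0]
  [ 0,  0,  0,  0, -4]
J_3(-4) ⊕ J_1(-4) ⊕ J_1(-4)

The characteristic polynomial is
  det(x·I − A) = x^5 + 20*x^4 + 160*x^3 + 640*x^2 + 1280*x + 1024 = (x + 4)^5

Eigenvalues and multiplicities (the geometric multiplicity of λ is n − rank(A − λI), which equals the number of Jordan blocks for λ):
  λ = -4: algebraic multiplicity = 5, geometric multiplicity = 3

Determining the block sizes for each eigenvalue:
  λ = -4: with am = 5 and gm = 3, the partition is not yet determined (e.g. several partitions of 5 into 3 parts exist). Let N = A − (-4)·I. Computing rank(N^1) = 2, rank(N^2) = 1, rank(N^3) = 0; the number of blocks of size ≥ j is rank(N^{j−1}) − rank(N^j), giving [3, 1, 1]. So we have 1 block(s) of size 3, 2 block(s) of size 1 → block sizes [3, 1, 1]

Assembling the blocks gives a Jordan form
J =
  [-4,  1,  0,  0,  0]
  [ 0, -4,  1,  0,  0]
  [ 0,  0, -4,  0,  0]
  [ 0,  0,  0, -4,  0]
  [ 0,  0,  0,  0, -4]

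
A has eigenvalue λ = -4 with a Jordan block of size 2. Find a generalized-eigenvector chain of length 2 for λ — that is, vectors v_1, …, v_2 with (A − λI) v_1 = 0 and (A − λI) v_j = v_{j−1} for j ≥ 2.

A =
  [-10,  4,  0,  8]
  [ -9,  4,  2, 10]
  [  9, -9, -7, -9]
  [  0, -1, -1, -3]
A Jordan chain for λ = -4 of length 2:
v_1 = (-6, -9, 9, 0)ᵀ
v_2 = (1, 0, 0, 0)ᵀ

Let N = A − (-4)·I. We want v_2 with N^2 v_2 = 0 but N^1 v_2 ≠ 0; then v_{j-1} := N · v_j for j = 2, …, 2.

Pick v_2 = (1, 0, 0, 0)ᵀ.
Then v_1 = N · v_2 = (-6, -9, 9, 0)ᵀ.

Sanity check: (A − (-4)·I) v_1 = (0, 0, 0, 0)ᵀ = 0. ✓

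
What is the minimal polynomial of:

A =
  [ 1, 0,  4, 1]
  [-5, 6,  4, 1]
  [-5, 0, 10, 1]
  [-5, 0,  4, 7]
x^2 - 12*x + 36

The characteristic polynomial is χ_A(x) = (x - 6)^4, so the eigenvalues are known. The minimal polynomial is
  m_A(x) = Π_λ (x − λ)^{k_λ}
where k_λ is the size of the *largest* Jordan block for λ (equivalently, the smallest k with (A − λI)^k v = 0 for every generalised eigenvector v of λ).

  λ = 6: largest Jordan block has size 2, contributing (x − 6)^2

So m_A(x) = (x - 6)^2 = x^2 - 12*x + 36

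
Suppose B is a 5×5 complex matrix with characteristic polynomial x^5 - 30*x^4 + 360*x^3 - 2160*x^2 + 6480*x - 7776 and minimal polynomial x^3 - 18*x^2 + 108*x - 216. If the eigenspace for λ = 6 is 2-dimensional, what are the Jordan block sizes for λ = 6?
Block sizes for λ = 6: [3, 2]

Step 1 — from the characteristic polynomial, algebraic multiplicity of λ = 6 is 5. From dim ker(B − (6)·I) = 2, there are exactly 2 Jordan blocks for λ = 6.
Step 2 — from the minimal polynomial, the factor (x − 6)^3 tells us the largest block for λ = 6 has size 3.
Step 3 — with total size 5, 2 blocks, and largest block 3, the block sizes (in nonincreasing order) are [3, 2].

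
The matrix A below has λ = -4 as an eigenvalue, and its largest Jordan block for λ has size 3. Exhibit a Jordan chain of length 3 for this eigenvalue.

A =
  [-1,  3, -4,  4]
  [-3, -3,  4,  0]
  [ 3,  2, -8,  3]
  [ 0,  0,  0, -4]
A Jordan chain for λ = -4 of length 3:
v_1 = (-12, 0, -9, 0)ᵀ
v_2 = (3, -3, 3, 0)ᵀ
v_3 = (1, 0, 0, 0)ᵀ

Let N = A − (-4)·I. We want v_3 with N^3 v_3 = 0 but N^2 v_3 ≠ 0; then v_{j-1} := N · v_j for j = 3, …, 2.

Pick v_3 = (1, 0, 0, 0)ᵀ.
Then v_2 = N · v_3 = (3, -3, 3, 0)ᵀ.
Then v_1 = N · v_2 = (-12, 0, -9, 0)ᵀ.

Sanity check: (A − (-4)·I) v_1 = (0, 0, 0, 0)ᵀ = 0. ✓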